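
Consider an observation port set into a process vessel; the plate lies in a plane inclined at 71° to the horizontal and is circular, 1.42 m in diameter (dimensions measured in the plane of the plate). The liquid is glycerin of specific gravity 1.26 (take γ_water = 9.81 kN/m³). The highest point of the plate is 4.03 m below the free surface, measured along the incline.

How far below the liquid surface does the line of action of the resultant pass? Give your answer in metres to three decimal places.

h_p = 4.507 m

γ = 1.26 × 9.81 = 12.3606 kN/m³.
Let θ = 71° be the plate's angle to the horizontal; measure y along the incline from where the plane meets the free surface. Vertical depth h = y·sinθ with sinθ = 0.945519.
The centroid is at the centre, 0.71 m below the top of the plate, so y_c = 4.03 + 0.71 = 4.74 m and h_c = 4.74 × 0.945519 = 4.48176 m.
A = π(0.71)² = 1.58368 m².
Resultant F = γ·h_c·A = 12.3606 × 4.48176 × 1.58368 = 87.7315 kN.
I_c = πr⁴/4 = π × 0.71⁴/4 = 0.199583 m⁴.
Centre of pressure: y_p = y_c + I_c/(y_c·A) = 4.74 + 0.199583/(4.74 × 1.58368) = 4.74 + 0.0265875 = 4.76659 m along the plane.
Vertically, h_p = y_p·sinθ = 4.76659 × 0.945519 = 4.5069 m.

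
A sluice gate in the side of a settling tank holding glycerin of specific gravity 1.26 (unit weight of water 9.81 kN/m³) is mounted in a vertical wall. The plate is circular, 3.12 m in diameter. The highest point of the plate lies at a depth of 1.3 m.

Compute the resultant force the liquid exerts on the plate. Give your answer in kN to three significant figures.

F ≈ 270 kN

γ = 1.26 × 9.81 = 12.3606 kN/m³.
The centroid is at the centre, 1.56 m below the top of the plate, so the centroid depth is h_c = 1.3 + 1.56 = 2.86 m.
A = π(1.56)² = 7.64538 m².
Resultant F = γ·h_c·A = 12.3606 × 2.86 × 7.64538 = 270.274 kN.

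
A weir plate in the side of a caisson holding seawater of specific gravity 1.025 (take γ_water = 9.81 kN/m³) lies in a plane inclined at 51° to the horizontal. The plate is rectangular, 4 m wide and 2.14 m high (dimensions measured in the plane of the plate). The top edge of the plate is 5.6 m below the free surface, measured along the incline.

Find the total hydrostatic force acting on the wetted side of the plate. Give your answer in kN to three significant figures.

γ = 1.025 × 9.81 = 10.05525 kN/m³.
Let θ = 51° be the plate's angle to the horizontal; measure y along the incline from where the plane meets the free surface. Vertical depth h = y·sinθ with sinθ = 0.777146.
The centroid lies 2.14/2 = 1.07 m below the top edge, so y_c = 5.6 + 1.07 = 6.67 m and h_c = 6.67 × 0.777146 = 5.18356 m.
A = 4 × 2.14 = 8.56 m².
Resultant F = γ·h_c·A = 10.05525 × 5.18356 × 8.56 = 446.164 kN.

F ≈ 446 kN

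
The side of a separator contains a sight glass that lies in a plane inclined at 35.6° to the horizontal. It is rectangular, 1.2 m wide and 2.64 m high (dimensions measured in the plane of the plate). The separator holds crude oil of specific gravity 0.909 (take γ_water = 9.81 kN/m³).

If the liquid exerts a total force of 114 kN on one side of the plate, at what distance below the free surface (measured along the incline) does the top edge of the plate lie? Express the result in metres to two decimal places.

γ = 0.909 × 9.81 = 8.91729 kN/m³.
A = 1.2 × 2.64 = 3.168 m².
From F = γ·h_c·A, the centroid depth is h_c = 114/(8.91729 × 3.168) = 4.0354 m.
Let θ = 35.6° be the plate's angle to the horizontal; measure y along the incline from where the plane meets the free surface. Vertical depth h = y·sinθ with sinθ = 0.582123.
Along the incline, y_c = h_c/sinθ = 4.0354/0.582123 = 6.93221 m.
The centroid lies 2.64/2 = 1.32 m below the top edge, so the top edge sits at y_top = 6.93221 − 1.32 = 5.61221 m along the incline.

y_top ≈ 5.61 m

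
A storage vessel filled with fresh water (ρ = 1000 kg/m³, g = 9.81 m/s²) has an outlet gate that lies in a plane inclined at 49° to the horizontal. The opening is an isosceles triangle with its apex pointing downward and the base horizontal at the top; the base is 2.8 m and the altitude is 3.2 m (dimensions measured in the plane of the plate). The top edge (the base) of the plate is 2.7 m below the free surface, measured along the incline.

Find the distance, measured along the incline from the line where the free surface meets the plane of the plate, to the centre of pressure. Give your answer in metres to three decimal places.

y_p = 3.918 m

γ = ρg = 1000 × 9.81 = 9810 N/m³ = 9.81 kN/m³.
Let θ = 49° be the plate's angle to the horizontal; measure y along the incline from where the plane meets the free surface. Vertical depth h = y·sinθ with sinθ = 0.754710.
With the apex down, the centroid sits h/3 = 3.2/3 = 1.06667 m below the base (the top edge), so y_c = 2.7 + 1.06667 = 3.76667 m and h_c = 3.76667 × 0.754710 = 2.84274 m.
A = ½ × 2.8 × 3.2 = 4.48 m².
Resultant F = γ·h_c·A = 9.81 × 2.84274 × 4.48 = 124.935 kN.
I_c = b·h³/36 = 2.8 × 3.2³/36 = 2.54862 m⁴.
Centre of pressure: y_p = y_c + I_c/(y_c·A) = 3.76667 + 2.54862/(3.76667 × 4.48) = 3.76667 + 0.151032 = 3.9177 m along the plane.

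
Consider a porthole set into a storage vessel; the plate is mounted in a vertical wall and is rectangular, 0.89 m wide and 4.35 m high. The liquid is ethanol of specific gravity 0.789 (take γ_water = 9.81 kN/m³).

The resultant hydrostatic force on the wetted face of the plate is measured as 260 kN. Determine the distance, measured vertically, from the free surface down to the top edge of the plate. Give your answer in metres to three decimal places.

γ = 0.789 × 9.81 = 7.74009 kN/m³.
A = 0.89 × 4.35 = 3.8715 m².
From F = γ·h_c·A, the centroid depth is h_c = 260/(7.74009 × 3.8715) = 8.67657 m.
The centroid lies 4.35/2 = 2.175 m below the top edge, so the top edge sits at h_top = 8.67657 − 2.175 = 6.50157 m below the surface.

d_top ≈ 6.502 m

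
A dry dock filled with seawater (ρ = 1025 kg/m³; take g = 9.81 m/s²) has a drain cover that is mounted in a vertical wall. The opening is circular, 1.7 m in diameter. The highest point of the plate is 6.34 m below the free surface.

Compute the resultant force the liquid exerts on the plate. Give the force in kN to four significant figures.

γ = ρg = 1025 × 9.81 / 1000 = 10.05525 kN/m³.
The centroid is at the centre, 0.85 m below the top of the plate, so the centroid depth is h_c = 6.34 + 0.85 = 7.19 m.
A = π(0.85)² = 2.2698 m².
Resultant F = γ·h_c·A = 10.05525 × 7.19 × 2.2698 = 164.1 kN.

F ≈ 164.1 kN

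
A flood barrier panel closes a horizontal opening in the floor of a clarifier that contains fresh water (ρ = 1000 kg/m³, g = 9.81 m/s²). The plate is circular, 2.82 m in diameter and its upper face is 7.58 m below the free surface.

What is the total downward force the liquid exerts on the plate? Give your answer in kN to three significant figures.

γ = ρg = 1000 × 9.81 = 9810 N/m³ = 9.81 kN/m³.
The plate is horizontal, so pressure is uniform at p = γ·h = 9.81 × 7.58 = 74.3598 kN/m².
A = π(1.41)² = 6.2458 m².
F = p·A = 74.3598 × 6.2458 = 464.436 kN.

F ≈ 464 kN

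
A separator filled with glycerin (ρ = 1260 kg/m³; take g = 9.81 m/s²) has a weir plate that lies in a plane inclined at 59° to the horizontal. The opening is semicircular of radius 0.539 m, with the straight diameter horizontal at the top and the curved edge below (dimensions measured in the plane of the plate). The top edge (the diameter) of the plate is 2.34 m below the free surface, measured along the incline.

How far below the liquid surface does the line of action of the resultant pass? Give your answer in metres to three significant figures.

h_p = 2.21 m

γ = ρg = 1260 × 9.81 / 1000 = 12.3606 kN/m³.
Let θ = 59° be the plate's angle to the horizontal; measure y along the incline from where the plane meets the free surface. Vertical depth h = y·sinθ with sinθ = 0.857167.
The centroid of a semicircle lies 4r/(3π) = 0.228759 m from the diameter, here below the top edge, so y_c = 2.34 + 0.228759 = 2.56876 m and h_c = 2.56876 × 0.857167 = 2.20186 m.
A = πr²/2 = π × 0.539²/2 = 0.456349 m².
Resultant F = γ·h_c·A = 12.3606 × 2.20186 × 0.456349 = 12.4201 kN.
I_c = (π/8 − 8/(9π))·r⁴ = 0.109757 × 0.539⁴ = 0.00926376 m⁴.
Centre of pressure: y_p = y_c + I_c/(y_c·A) = 2.56876 + 0.00926376/(2.56876 × 0.456349) = 2.56876 + 0.00790254 = 2.57666 m along the plane.
Vertically, h_p = y_p·sinθ = 2.57666 × 0.857167 = 2.20863 m.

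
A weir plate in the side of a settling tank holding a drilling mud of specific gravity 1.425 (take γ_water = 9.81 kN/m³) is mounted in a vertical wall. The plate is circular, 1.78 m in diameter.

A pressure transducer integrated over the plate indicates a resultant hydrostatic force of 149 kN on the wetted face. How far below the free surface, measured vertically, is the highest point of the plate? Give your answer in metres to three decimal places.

γ = 1.425 × 9.81 = 13.97925 kN/m³.
A = π(0.89)² = 2.48846 m².
From F = γ·h_c·A, the centroid depth is h_c = 149/(13.97925 × 2.48846) = 4.28323 m.
The centroid is at the centre, 0.89 m below the top of the plate, so the highest point sits at h_top = 4.28323 − 0.89 = 3.39323 m below the surface.

d_top ≈ 3.393 m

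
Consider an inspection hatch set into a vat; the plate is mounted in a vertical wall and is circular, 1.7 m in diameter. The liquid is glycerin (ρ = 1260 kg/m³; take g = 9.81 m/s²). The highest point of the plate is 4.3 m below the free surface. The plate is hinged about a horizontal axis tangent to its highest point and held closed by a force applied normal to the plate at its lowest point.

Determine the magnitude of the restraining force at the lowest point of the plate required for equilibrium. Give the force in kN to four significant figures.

γ = ρg = 1260 × 9.81 / 1000 = 12.3606 kN/m³.
The centroid is at the centre, 0.85 m below the top of the plate, so the centroid depth is h_c = 4.3 + 0.85 = 5.15 m.
A = π(0.85)² = 2.2698 m².
Resultant F = γ·h_c·A = 12.3606 × 5.15 × 2.2698 = 144.489 kN.
I_c = πr⁴/4 = π × 0.85⁴/4 = 0.409983 m⁴.
Centre of pressure: y_p = y_c + I_c/(y_c·A) = 5.15 + 0.409983/(5.15 × 2.2698) = 5.15 + 0.0350728 = 5.18507 m along the plane.
The resultant acts 0.85 + 0.0350728 = 0.885073 m (along the plate) below the hinge at the top edge, so the moment about the hinge is M = F × 0.885073 = 144.489 × 0.885073 = 127.883 kN·m.
A normal force at the bottom, 1.7 m from the hinge, must supply this moment: P = 127.883/1.7 = 75.2253 kN.

P ≈ 75.23 kN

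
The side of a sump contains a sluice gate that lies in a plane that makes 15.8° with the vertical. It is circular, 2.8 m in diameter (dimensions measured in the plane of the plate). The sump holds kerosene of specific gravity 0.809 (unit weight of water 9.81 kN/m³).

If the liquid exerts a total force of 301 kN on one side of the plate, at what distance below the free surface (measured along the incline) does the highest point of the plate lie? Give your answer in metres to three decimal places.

y_top ≈ 5.001 m

γ = 0.809 × 9.81 = 7.93629 kN/m³.
A = π(1.4)² = 6.15752 m².
From F = γ·h_c·A, the centroid depth is h_c = 301/(7.93629 × 6.15752) = 6.15947 m.
The plate makes 15.8° with the vertical, i.e. θ = 90° − 15.8° = 74.2° to the horizontal. Measuring y along the incline from the free-surface line, vertical depth h = y·sinθ with sinθ = 0.962218.
Along the incline, y_c = h_c/sinθ = 6.15947/0.962218 = 6.40132 m.
The centroid is at the centre, 1.4 m below the top of the plate, so the highest point sits at y_top = 6.40132 − 1.4 = 5.00132 m along the incline.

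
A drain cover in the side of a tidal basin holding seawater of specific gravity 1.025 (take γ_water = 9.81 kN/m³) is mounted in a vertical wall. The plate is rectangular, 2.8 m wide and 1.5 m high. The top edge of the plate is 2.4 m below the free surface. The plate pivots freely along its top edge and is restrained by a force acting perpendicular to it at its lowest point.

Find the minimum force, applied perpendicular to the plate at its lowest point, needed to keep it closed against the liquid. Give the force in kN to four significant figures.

γ = 1.025 × 9.81 = 10.05525 kN/m³.
The centroid lies 1.5/2 = 0.75 m below the top edge, so the centroid depth is h_c = 2.4 + 0.75 = 3.15 m.
A = 2.8 × 1.5 = 4.2 m².
Resultant F = γ·h_c·A = 10.05525 × 3.15 × 4.2 = 133.031 kN.
I_c = b·h³/12 = 2.8 × 1.5³/12 = 0.7875 m⁴.
Centre of pressure: y_p = y_c + I_c/(y_c·A) = 3.15 + 0.7875/(3.15 × 4.2) = 3.15 + 0.0595238 = 3.20952 m along the plane.
The resultant acts 0.75 + 0.0595238 = 0.809524 m (along the plate) below the hinge at the top edge, so the moment about the hinge is M = F × 0.809524 = 133.031 × 0.809524 = 107.692 kN·m.
A normal force at the bottom, 1.5 m from the hinge, must supply this moment: P = 107.692/1.5 = 71.7947 kN.

P ≈ 71.79 kN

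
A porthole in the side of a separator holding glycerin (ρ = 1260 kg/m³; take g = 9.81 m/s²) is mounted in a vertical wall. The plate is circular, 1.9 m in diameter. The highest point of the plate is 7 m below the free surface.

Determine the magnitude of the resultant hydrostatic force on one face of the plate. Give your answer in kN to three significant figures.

γ = ρg = 1260 × 9.81 / 1000 = 12.3606 kN/m³.
The centroid is at the centre, 0.95 m below the top of the plate, so the centroid depth is h_c = 7 + 0.95 = 7.95 m.
A = π(0.95)² = 2.83529 m².
Resultant F = γ·h_c·A = 12.3606 × 7.95 × 2.83529 = 278.615 kN.

F ≈ 279 kN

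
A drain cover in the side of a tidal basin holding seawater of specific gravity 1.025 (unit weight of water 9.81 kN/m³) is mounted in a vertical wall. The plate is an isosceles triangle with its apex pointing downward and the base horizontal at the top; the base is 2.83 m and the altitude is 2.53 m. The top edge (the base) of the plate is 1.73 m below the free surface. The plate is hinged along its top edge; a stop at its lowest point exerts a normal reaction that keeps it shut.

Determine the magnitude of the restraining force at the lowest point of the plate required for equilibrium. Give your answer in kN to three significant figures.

P ≈ 35.9 kN

γ = 1.025 × 9.81 = 10.05525 kN/m³.
With the apex down, the centroid sits h/3 = 2.53/3 = 0.843333 m below the base (the top edge), so the centroid depth is h_c = 1.73 + 0.843333 = 2.57333 m.
A = ½ × 2.83 × 2.53 = 3.57995 m².
Resultant F = γ·h_c·A = 10.05525 × 2.57333 × 3.57995 = 92.6329 kN.
I_c = b·h³/36 = 2.83 × 2.53³/36 = 1.27305 m⁴.
Centre of pressure: y_p = y_c + I_c/(y_c·A) = 2.57333 + 1.27305/(2.57333 × 3.57995) = 2.57333 + 0.138189 = 2.71152 m along the plane.
The resultant acts 0.843333 + 0.138189 = 0.981522 m (along the plate) below the hinge at the top edge, so the moment about the hinge is M = F × 0.981522 = 92.6329 × 0.981522 = 90.9212 kN·m.
A normal force at the bottom, 2.53 m from the hinge, must supply this moment: P = 90.9212/2.53 = 35.9372 kN.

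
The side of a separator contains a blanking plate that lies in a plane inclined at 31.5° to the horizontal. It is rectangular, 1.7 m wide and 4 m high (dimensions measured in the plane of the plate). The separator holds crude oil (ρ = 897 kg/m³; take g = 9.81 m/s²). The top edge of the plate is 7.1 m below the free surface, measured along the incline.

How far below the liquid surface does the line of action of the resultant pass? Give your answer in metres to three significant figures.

h_p = 4.83 m

γ = ρg = 897 × 9.81 / 1000 = 8.79957 kN/m³.
Let θ = 31.5° be the plate's angle to the horizontal; measure y along the incline from where the plane meets the free surface. Vertical depth h = y·sinθ with sinθ = 0.522499.
The centroid lies 4/2 = 2 m below the top edge, so y_c = 7.1 + 2 = 9.1 m and h_c = 9.1 × 0.522499 = 4.75474 m.
A = 1.7 × 4 = 6.8 m².
Resultant F = γ·h_c·A = 8.79957 × 4.75474 × 6.8 = 284.51 kN.
I_c = b·h³/12 = 1.7 × 4³/12 = 9.06667 m⁴.
Centre of pressure: y_p = y_c + I_c/(y_c·A) = 9.1 + 9.06667/(9.1 × 6.8) = 9.1 + 0.14652 = 9.24652 m along the plane.
Vertically, h_p = y_p·sinθ = 9.24652 × 0.522499 = 4.8313 m.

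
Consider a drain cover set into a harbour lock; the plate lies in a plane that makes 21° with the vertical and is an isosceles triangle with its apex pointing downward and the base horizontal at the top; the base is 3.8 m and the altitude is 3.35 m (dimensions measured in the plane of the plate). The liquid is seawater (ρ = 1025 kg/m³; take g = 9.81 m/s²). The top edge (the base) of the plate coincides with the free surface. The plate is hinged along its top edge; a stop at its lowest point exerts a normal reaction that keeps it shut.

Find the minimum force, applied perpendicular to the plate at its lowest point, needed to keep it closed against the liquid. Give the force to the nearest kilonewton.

P ≈ 33 kN

γ = ρg = 1025 × 9.81 / 1000 = 10.05525 kN/m³.
The plate makes 21° with the vertical, i.e. θ = 90° − 21° = 69° to the horizontal. Measuring y along the incline from the free-surface line, vertical depth h = y·sinθ with sinθ = 0.933580.
With the apex down, the centroid sits h/3 = 3.35/3 = 1.11667 m below the base (the top edge), so y_c = 1.11667 m and h_c = 1.11667 × 0.933580 = 1.0425 m.
A = ½ × 3.8 × 3.35 = 6.365 m².
Resultant F = γ·h_c·A = 10.05525 × 1.0425 × 6.365 = 66.7217 kN.
I_c = b·h³/36 = 3.8 × 3.35³/36 = 3.9684 m⁴.
Centre of pressure: y_p = y_c + I_c/(y_c·A) = 1.11667 + 3.9684/(1.11667 × 6.365) = 1.11667 + 0.558332 = 1.675 m along the plane.
The resultant acts 1.11667 + 0.558332 = 1.675 m (along the plate) below the hinge at the top edge, so the moment about the hinge is M = F × 1.675 = 66.7217 × 1.675 = 111.759 kN·m.
A normal force at the bottom, 3.35 m from the hinge, must supply this moment: P = 111.759/3.35 = 33.3609 kN.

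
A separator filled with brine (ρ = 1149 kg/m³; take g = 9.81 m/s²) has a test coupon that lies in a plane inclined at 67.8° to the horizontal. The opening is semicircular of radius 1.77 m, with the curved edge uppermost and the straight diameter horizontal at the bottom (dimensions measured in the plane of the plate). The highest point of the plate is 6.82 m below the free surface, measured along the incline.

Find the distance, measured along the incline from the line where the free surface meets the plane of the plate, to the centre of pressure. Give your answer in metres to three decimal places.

γ = ρg = 1149 × 9.81 / 1000 = 11.27169 kN/m³.
Let θ = 67.8° be the plate's angle to the horizontal; measure y along the incline from where the plane meets the free surface. Vertical depth h = y·sinθ with sinθ = 0.925871.
The centroid lies 4r/(3π) = 0.751211 m above the diameter, so r − 4r/(3π) = 1.77 − 0.751211 = 1.01879 m below the topmost point, so y_c = 6.82 + 1.01879 = 7.83879 m and h_c = 7.83879 × 0.925871 = 7.25771 m.
A = πr²/2 = π × 1.77²/2 = 4.92115 m².
Resultant F = γ·h_c·A = 11.27169 × 7.25771 × 4.92115 = 402.583 kN.
I_c = (π/8 − 8/(9π))·r⁴ = 0.109757 × 1.77⁴ = 1.07727 m⁴.
Centre of pressure: y_p = y_c + I_c/(y_c·A) = 7.83879 + 1.07727/(7.83879 × 4.92115) = 7.83879 + 0.027926 = 7.86672 m along the plane.

y_p = 7.867 m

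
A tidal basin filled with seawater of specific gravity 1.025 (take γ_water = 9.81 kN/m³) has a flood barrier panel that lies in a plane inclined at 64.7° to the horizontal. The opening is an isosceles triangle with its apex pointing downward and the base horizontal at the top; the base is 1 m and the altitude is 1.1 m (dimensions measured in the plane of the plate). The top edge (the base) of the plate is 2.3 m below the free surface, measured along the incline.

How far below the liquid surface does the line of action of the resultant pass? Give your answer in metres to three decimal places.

γ = 1.025 × 9.81 = 10.05525 kN/m³.
Let θ = 64.7° be the plate's angle to the horizontal; measure y along the incline from where the plane meets the free surface. Vertical depth h = y·sinθ with sinθ = 0.904083.
With the apex down, the centroid sits h/3 = 1.1/3 = 0.366667 m below the base (the top edge), so y_c = 2.3 + 0.366667 = 2.66667 m and h_c = 2.66667 × 0.904083 = 2.41089 m.
A = ½ × 1 × 1.1 = 0.55 m².
Resultant F = γ·h_c·A = 10.05525 × 2.41089 × 0.55 = 13.3332 kN.
I_c = b·h³/36 = 1 × 1.1³/36 = 0.0369722 m⁴.
Centre of pressure: y_p = y_c + I_c/(y_c·A) = 2.66667 + 0.0369722/(2.66667 × 0.55) = 2.66667 + 0.0252083 = 2.69188 m along the plane.
Vertically, h_p = y_p·sinθ = 2.69188 × 0.904083 = 2.43368 m.

h_p = 2.434 m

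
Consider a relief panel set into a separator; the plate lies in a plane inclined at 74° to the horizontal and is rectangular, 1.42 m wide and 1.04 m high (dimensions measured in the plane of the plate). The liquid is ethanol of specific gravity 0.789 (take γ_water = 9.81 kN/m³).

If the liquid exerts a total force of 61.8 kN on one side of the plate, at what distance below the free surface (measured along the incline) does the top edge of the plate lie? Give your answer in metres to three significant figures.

y_top ≈ 5.10 m

γ = 0.789 × 9.81 = 7.74009 kN/m³.
A = 1.42 × 1.04 = 1.4768 m².
From F = γ·h_c·A, the centroid depth is h_c = 61.8/(7.74009 × 1.4768) = 5.40656 m.
Let θ = 74° be the plate's angle to the horizontal; measure y along the incline from where the plane meets the free surface. Vertical depth h = y·sinθ with sinθ = 0.961262.
Along the incline, y_c = h_c/sinθ = 5.40656/0.961262 = 5.62444 m.
The centroid lies 1.04/2 = 0.52 m below the top edge, so the top edge sits at y_top = 5.62444 − 0.52 = 5.10444 m along the incline.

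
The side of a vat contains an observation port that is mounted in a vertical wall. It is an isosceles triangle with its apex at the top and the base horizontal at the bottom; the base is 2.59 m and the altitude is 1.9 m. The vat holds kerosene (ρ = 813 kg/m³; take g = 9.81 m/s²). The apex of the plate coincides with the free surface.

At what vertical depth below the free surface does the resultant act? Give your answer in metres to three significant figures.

h_p = 1.43 m

γ = ρg = 813 × 9.81 / 1000 = 7.97553 kN/m³.
With the apex up, the centroid sits 2h/3 = 2 × 1.9/3 = 1.26667 m below the apex, so the centroid depth is h_c = 1.26667 m.
A = ½ × 2.59 × 1.9 = 2.4605 m².
Resultant F = γ·h_c·A = 7.97553 × 1.26667 × 2.4605 = 24.8569 kN.
I_c = b·h³/36 = 2.59 × 1.9³/36 = 0.493467 m⁴.
Centre of pressure: y_p = y_c + I_c/(y_c·A) = 1.26667 + 0.493467/(1.26667 × 2.4605) = 1.26667 + 0.158333 = 1.425 m along the plane.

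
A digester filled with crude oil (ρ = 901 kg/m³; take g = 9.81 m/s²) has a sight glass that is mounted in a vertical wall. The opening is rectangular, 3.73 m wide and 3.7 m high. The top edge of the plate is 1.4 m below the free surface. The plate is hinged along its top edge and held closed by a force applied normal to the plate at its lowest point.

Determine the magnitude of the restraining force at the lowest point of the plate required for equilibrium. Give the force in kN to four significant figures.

P ≈ 235.8 kN

γ = ρg = 901 × 9.81 / 1000 = 8.83881 kN/m³.
The centroid lies 3.7/2 = 1.85 m below the top edge, so the centroid depth is h_c = 1.4 + 1.85 = 3.25 m.
A = 3.73 × 3.7 = 13.801 m².
Resultant F = γ·h_c·A = 8.83881 × 3.25 × 13.801 = 396.449 kN.
I_c = b·h³/12 = 3.73 × 3.7³/12 = 15.7446 m⁴.
Centre of pressure: y_p = y_c + I_c/(y_c·A) = 3.25 + 15.7446/(3.25 × 13.801) = 3.25 + 0.351025 = 3.60102 m along the plane.
The resultant acts 1.85 + 0.351025 = 2.20103 m (along the plate) below the hinge at the top edge, so the moment about the hinge is M = F × 2.20103 = 396.449 × 2.20103 = 872.596 kN·m.
A normal force at the bottom, 3.7 m from the hinge, must supply this moment: P = 872.596/3.7 = 235.837 kN.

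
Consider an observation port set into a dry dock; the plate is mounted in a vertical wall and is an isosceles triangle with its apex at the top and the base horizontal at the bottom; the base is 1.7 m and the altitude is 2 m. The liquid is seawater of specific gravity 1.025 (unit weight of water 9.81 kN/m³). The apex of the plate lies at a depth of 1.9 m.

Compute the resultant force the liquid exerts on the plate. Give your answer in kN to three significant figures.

F ≈ 55.3 kN

γ = 1.025 × 9.81 = 10.05525 kN/m³.
With the apex up, the centroid sits 2h/3 = 2 × 2/3 = 1.33333 m below the apex, so the centroid depth is h_c = 1.9 + 1.33333 = 3.23333 m.
A = ½ × 1.7 × 2 = 1.7 m².
Resultant F = γ·h_c·A = 10.05525 × 3.23333 × 1.7 = 55.2703 kN.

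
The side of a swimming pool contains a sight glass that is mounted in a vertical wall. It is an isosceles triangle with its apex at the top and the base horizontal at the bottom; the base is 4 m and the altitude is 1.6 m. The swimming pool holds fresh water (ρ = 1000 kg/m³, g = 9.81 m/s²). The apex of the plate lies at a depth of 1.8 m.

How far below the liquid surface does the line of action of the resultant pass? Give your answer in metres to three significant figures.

γ = ρg = 1000 × 9.81 = 9810 N/m³ = 9.81 kN/m³.
With the apex up, the centroid sits 2h/3 = 2 × 1.6/3 = 1.06667 m below the apex, so the centroid depth is h_c = 1.8 + 1.06667 = 2.86667 m.
A = ½ × 4 × 1.6 = 3.2 m².
Resultant F = γ·h_c·A = 9.81 × 2.86667 × 3.2 = 89.9905 kN.
I_c = b·h³/36 = 4 × 1.6³/36 = 0.455111 m⁴.
Centre of pressure: y_p = y_c + I_c/(y_c·A) = 2.86667 + 0.455111/(2.86667 × 3.2) = 2.86667 + 0.0496123 = 2.91628 m along the plane.

h_p = 2.92 m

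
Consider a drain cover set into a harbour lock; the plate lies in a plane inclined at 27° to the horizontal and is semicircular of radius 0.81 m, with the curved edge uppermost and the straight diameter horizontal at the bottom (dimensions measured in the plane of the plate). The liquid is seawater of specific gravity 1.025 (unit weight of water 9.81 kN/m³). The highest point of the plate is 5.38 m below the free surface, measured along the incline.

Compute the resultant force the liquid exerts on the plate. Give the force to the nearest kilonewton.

γ = 1.025 × 9.81 = 10.05525 kN/m³.
Let θ = 27° be the plate's angle to the horizontal; measure y along the incline from where the plane meets the free surface. Vertical depth h = y·sinθ with sinθ = 0.453990.
The centroid lies 4r/(3π) = 0.343775 m above the diameter, so r − 4r/(3π) = 0.81 − 0.343775 = 0.466225 m below the topmost point, so y_c = 5.38 + 0.466225 = 5.84622 m and h_c = 5.84622 × 0.453990 = 2.65413 m.
A = πr²/2 = π × 0.81²/2 = 1.0306 m².
Resultant F = γ·h_c·A = 10.05525 × 2.65413 × 1.0306 = 27.5046 kN.

F ≈ 28 kN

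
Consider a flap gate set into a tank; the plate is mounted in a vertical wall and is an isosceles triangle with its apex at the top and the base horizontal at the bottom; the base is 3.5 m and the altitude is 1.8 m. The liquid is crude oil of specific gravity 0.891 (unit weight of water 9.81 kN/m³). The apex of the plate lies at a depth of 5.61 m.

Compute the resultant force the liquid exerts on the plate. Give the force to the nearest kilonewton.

F ≈ 188 kN

γ = 0.891 × 9.81 = 8.74071 kN/m³.
With the apex up, the centroid sits 2h/3 = 2 × 1.8/3 = 1.2 m below the apex, so the centroid depth is h_c = 5.61 + 1.2 = 6.81 m.
A = ½ × 3.5 × 1.8 = 3.15 m².
Resultant F = γ·h_c·A = 8.74071 × 6.81 × 3.15 = 187.501 kN.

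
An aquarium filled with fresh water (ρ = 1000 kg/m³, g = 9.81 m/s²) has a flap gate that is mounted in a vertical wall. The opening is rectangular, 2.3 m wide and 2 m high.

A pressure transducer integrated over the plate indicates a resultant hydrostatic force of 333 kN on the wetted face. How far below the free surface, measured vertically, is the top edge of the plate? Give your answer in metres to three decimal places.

γ = ρg = 1000 × 9.81 = 9810 N/m³ = 9.81 kN/m³.
A = 2.3 × 2 = 4.6 m².
From F = γ·h_c·A, the centroid depth is h_c = 333/(9.81 × 4.6) = 7.37934 m.
The centroid lies 2/2 = 1 m below the top edge, so the top edge sits at h_top = 7.37934 − 1 = 6.37934 m below the surface.

d_top ≈ 6.379 m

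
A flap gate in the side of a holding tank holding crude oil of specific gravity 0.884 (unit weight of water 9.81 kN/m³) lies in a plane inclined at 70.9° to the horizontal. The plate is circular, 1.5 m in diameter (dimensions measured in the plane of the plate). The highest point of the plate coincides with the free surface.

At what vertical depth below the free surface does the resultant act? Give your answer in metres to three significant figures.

γ = 0.884 × 9.81 = 8.67204 kN/m³.
Let θ = 70.9° be the plate's angle to the horizontal; measure y along the incline from where the plane meets the free surface. Vertical depth h = y·sinθ with sinθ = 0.944949.
The centroid is at the centre, 0.75 m below the top of the plate, so y_c = 0.75 m and h_c = 0.75 × 0.944949 = 0.708712 m.
A = π(0.75)² = 1.76715 m².
Resultant F = γ·h_c·A = 8.67204 × 0.708712 × 1.76715 = 10.8609 kN.
I_c = πr⁴/4 = π × 0.75⁴/4 = 0.248505 m⁴.
Centre of pressure: y_p = y_c + I_c/(y_c·A) = 0.75 + 0.248505/(0.75 × 1.76715) = 0.75 + 0.1875 = 0.9375 m along the plane.
Vertically, h_p = y_p·sinθ = 0.9375 × 0.944949 = 0.88589 m.

h_p = 0.886 m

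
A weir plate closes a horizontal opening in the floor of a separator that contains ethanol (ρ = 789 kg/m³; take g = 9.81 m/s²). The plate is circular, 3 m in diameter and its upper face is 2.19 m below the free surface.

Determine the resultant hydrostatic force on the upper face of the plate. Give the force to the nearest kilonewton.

γ = ρg = 789 × 9.81 / 1000 = 7.74009 kN/m³.
The plate is horizontal, so pressure is uniform at p = γ·h = 7.74009 × 2.19 = 16.9508 kN/m².
A = π(1.5)² = 7.06858 m².
F = p·A = 16.9508 × 7.06858 = 119.818 kN.

F ≈ 120 kN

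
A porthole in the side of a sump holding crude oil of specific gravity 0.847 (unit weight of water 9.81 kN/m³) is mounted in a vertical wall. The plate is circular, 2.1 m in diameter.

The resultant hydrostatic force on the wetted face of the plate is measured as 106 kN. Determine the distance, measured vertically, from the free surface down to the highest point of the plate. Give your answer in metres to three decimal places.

d_top ≈ 2.633 m

γ = 0.847 × 9.81 = 8.30907 kN/m³.
A = π(1.05)² = 3.46361 m².
From F = γ·h_c·A, the centroid depth is h_c = 106/(8.30907 × 3.46361) = 3.68319 m.
The centroid is at the centre, 1.05 m below the top of the plate, so the highest point sits at h_top = 3.68319 − 1.05 = 2.63319 m below the surface.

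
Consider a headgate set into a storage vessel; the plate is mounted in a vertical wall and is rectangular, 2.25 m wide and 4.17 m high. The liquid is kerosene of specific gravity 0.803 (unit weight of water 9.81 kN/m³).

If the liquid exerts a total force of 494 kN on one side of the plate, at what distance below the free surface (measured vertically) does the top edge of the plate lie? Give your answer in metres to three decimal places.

γ = 0.803 × 9.81 = 7.87743 kN/m³.
A = 2.25 × 4.17 = 9.3825 m².
From F = γ·h_c·A, the centroid depth is h_c = 494/(7.87743 × 9.3825) = 6.68381 m.
The centroid lies 4.17/2 = 2.085 m below the top edge, so the top edge sits at h_top = 6.68381 − 2.085 = 4.59881 m below the surface.

d_top ≈ 4.599 m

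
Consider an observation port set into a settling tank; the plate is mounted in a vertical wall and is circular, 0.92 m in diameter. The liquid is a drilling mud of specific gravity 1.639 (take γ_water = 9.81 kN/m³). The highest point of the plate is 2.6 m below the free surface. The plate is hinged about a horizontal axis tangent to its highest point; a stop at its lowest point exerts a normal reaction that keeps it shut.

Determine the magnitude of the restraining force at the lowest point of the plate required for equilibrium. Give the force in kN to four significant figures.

γ = 1.639 × 9.81 = 16.07859 kN/m³.
The centroid is at the centre, 0.46 m below the top of the plate, so the centroid depth is h_c = 2.6 + 0.46 = 3.06 m.
A = π(0.46)² = 0.664761 m².
Resultant F = γ·h_c·A = 16.07859 × 3.06 × 0.664761 = 32.7066 kN.
I_c = πr⁴/4 = π × 0.46⁴/4 = 0.0351659 m⁴.
Centre of pressure: y_p = y_c + I_c/(y_c·A) = 3.06 + 0.0351659/(3.06 × 0.664761) = 3.06 + 0.0172876 = 3.07729 m along the plane.
The resultant acts 0.46 + 0.0172876 = 0.477288 m (along the plate) below the hinge at the top edge, so the moment about the hinge is M = F × 0.477288 = 32.7066 × 0.477288 = 15.6105 kN·m.
A normal force at the bottom, 0.92 m from the hinge, must supply this moment: P = 15.6105/0.92 = 16.9679 kN.

P ≈ 16.97 kN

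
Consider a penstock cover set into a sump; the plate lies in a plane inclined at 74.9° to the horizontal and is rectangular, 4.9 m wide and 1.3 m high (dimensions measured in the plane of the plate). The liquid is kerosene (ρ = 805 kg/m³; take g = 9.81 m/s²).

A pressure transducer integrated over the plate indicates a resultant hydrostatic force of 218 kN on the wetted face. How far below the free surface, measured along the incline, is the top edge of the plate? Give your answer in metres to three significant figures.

y_top ≈ 3.84 m

γ = ρg = 805 × 9.81 / 1000 = 7.89705 kN/m³.
A = 4.9 × 1.3 = 6.37 m².
From F = γ·h_c·A, the centroid depth is h_c = 218/(7.89705 × 6.37) = 4.33363 m.
Let θ = 74.9° be the plate's angle to the horizontal; measure y along the incline from where the plane meets the free surface. Vertical depth h = y·sinθ with sinθ = 0.965473.
Along the incline, y_c = h_c/sinθ = 4.33363/0.965473 = 4.48861 m.
The centroid lies 1.3/2 = 0.65 m below the top edge, so the top edge sits at y_top = 4.48861 − 0.65 = 3.83861 m along the incline.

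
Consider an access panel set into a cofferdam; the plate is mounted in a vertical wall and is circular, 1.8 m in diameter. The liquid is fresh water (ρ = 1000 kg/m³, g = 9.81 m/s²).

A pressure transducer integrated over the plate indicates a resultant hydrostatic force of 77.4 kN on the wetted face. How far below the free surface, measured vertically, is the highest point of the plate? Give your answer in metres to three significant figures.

γ = ρg = 1000 × 9.81 = 9810 N/m³ = 9.81 kN/m³.
A = π(0.9)² = 2.54469 m².
From F = γ·h_c·A, the centroid depth is h_c = 77.4/(9.81 × 2.54469) = 3.10054 m.
The centroid is at the centre, 0.9 m below the top of the plate, so the highest point sits at h_top = 3.10054 − 0.9 = 2.20054 m below the surface.

d_top ≈ 2.20 m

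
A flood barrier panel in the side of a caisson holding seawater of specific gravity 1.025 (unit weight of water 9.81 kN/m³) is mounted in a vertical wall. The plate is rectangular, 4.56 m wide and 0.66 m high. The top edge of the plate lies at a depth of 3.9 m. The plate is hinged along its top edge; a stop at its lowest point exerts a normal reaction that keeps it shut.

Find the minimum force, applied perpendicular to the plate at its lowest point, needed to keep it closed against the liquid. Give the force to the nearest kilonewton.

γ = 1.025 × 9.81 = 10.05525 kN/m³.
The centroid lies 0.66/2 = 0.33 m below the top edge, so the centroid depth is h_c = 3.9 + 0.33 = 4.23 m.
A = 4.56 × 0.66 = 3.0096 m².
Resultant F = γ·h_c·A = 10.05525 × 4.23 × 3.0096 = 128.009 kN.
I_c = b·h³/12 = 4.56 × 0.66³/12 = 0.109248 m⁴.
Centre of pressure: y_p = y_c + I_c/(y_c·A) = 4.23 + 0.109248/(4.23 × 3.0096) = 4.23 + 0.00858152 = 4.23858 m along the plane.
The resultant acts 0.33 + 0.00858152 = 0.338582 m (along the plate) below the hinge at the top edge, so the moment about the hinge is M = F × 0.338582 = 128.009 × 0.338582 = 43.3415 kN·m.
A normal force at the bottom, 0.66 m from the hinge, must supply this moment: P = 43.3415/0.66 = 65.6689 kN.

P ≈ 66 kN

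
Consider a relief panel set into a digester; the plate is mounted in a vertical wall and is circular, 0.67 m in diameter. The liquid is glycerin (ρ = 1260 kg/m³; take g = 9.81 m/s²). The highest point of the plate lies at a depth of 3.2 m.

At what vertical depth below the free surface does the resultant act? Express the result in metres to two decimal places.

γ = ρg = 1260 × 9.81 / 1000 = 12.3606 kN/m³.
The centroid is at the centre, 0.335 m below the top of the plate, so the centroid depth is h_c = 3.2 + 0.335 = 3.535 m.
A = π(0.335)² = 0.352565 m².
Resultant F = γ·h_c·A = 12.3606 × 3.535 × 0.352565 = 15.4052 kN.
I_c = πr⁴/4 = π × 0.335⁴/4 = 0.00989166 m⁴.
Centre of pressure: y_p = y_c + I_c/(y_c·A) = 3.535 + 0.00989166/(3.535 × 0.352565) = 3.535 + 0.00793671 = 3.54294 m along the plane.

h_p = 3.54 m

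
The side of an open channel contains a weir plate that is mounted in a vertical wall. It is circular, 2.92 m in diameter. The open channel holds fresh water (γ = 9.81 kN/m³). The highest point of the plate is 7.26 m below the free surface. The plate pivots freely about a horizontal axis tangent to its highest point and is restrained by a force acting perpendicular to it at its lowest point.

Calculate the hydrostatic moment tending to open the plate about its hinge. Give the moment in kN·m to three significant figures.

M ≈ 871 kN·m

γ = 9.81 kN/m³.
The centroid is at the centre, 1.46 m below the top of the plate, so the centroid depth is h_c = 7.26 + 1.46 = 8.72 m.
A = π(1.46)² = 6.69662 m².
Resultant F = γ·h_c·A = 9.81 × 8.72 × 6.69662 = 572.85 kN.
I_c = πr⁴/4 = π × 1.46⁴/4 = 3.56863 m⁴.
Centre of pressure: y_p = y_c + I_c/(y_c·A) = 8.72 + 3.56863/(8.72 × 6.69662) = 8.72 + 0.0611124 = 8.78111 m along the plane.
The resultant acts 1.46 + 0.0611124 = 1.52111 m (along the plate) below the hinge at the top edge, so the moment about the hinge is M = F × 1.52111 = 572.85 × 1.52111 = 871.368 kN·m.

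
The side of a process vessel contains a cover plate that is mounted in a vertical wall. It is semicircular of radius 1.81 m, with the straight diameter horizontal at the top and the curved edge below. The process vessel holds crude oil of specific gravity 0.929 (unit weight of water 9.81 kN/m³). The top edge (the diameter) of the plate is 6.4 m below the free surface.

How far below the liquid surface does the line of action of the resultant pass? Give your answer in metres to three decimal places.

h_p = 7.200 m

γ = 0.929 × 9.81 = 9.11349 kN/m³.
The centroid of a semicircle lies 4r/(3π) = 0.768188 m from the diameter, here below the top edge, so the centroid depth is h_c = 6.4 + 0.768188 = 7.16819 m.
A = πr²/2 = π × 1.81²/2 = 5.14609 m².
Resultant F = γ·h_c·A = 9.11349 × 7.16819 × 5.14609 = 336.18 kN.
I_c = (π/8 − 8/(9π))·r⁴ = 0.109757 × 1.81⁴ = 1.178 m⁴.
Centre of pressure: y_p = y_c + I_c/(y_c·A) = 7.16819 + 1.178/(7.16819 × 5.14609) = 7.16819 + 0.0319344 = 7.20012 m along the plane.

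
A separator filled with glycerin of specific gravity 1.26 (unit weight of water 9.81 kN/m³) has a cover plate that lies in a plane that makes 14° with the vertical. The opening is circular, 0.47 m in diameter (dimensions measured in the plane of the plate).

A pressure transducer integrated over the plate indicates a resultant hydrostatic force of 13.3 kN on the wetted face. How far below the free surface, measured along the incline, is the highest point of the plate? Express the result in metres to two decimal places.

y_top ≈ 6.16 m

γ = 1.26 × 9.81 = 12.3606 kN/m³.
A = π(0.235)² = 0.173494 m².
From F = γ·h_c·A, the centroid depth is h_c = 13.3/(12.3606 × 0.173494) = 6.20194 m.
The plate makes 14° with the vertical, i.e. θ = 90° − 14° = 76° to the horizontal. Measuring y along the incline from the free-surface line, vertical depth h = y·sinθ with sinθ = 0.970296.
Along the incline, y_c = h_c/sinθ = 6.20194/0.970296 = 6.3918 m.
The centroid is at the centre, 0.235 m below the top of the plate, so the highest point sits at y_top = 6.3918 − 0.235 = 6.1568 m along the incline.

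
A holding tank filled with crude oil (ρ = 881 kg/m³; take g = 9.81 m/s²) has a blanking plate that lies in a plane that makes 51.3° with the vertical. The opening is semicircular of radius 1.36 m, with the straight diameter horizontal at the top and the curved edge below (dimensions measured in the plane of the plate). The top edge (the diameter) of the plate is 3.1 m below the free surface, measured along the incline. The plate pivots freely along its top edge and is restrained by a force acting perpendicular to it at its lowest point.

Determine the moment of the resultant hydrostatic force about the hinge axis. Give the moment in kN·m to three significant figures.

M ≈ 35.4 kN·m

γ = ρg = 881 × 9.81 / 1000 = 8.64261 kN/m³.
The plate makes 51.3° with the vertical, i.e. θ = 90° − 51.3° = 38.7° to the horizontal. Measuring y along the incline from the free-surface line, vertical depth h = y·sinθ with sinθ = 0.625243.
The centroid of a semicircle lies 4r/(3π) = 0.577202 m from the diameter, here below the top edge, so y_c = 3.1 + 0.577202 = 3.6772 m and h_c = 3.6772 × 0.625243 = 2.29914 m.
A = πr²/2 = π × 1.36²/2 = 2.90534 m².
Resultant F = γ·h_c·A = 8.64261 × 2.29914 × 2.90534 = 57.7308 kN.
I_c = (π/8 − 8/(9π))·r⁴ = 0.109757 × 1.36⁴ = 0.375481 m⁴.
Centre of pressure: y_p = y_c + I_c/(y_c·A) = 3.6772 + 0.375481/(3.6772 × 2.90534) = 3.6772 + 0.0351458 = 3.71235 m along the plane.
The resultant acts 0.577202 + 0.0351458 = 0.612348 m (along the plate) below the hinge at the top edge, so the moment about the hinge is M = F × 0.612348 = 57.7308 × 0.612348 = 35.3513 kN·m.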